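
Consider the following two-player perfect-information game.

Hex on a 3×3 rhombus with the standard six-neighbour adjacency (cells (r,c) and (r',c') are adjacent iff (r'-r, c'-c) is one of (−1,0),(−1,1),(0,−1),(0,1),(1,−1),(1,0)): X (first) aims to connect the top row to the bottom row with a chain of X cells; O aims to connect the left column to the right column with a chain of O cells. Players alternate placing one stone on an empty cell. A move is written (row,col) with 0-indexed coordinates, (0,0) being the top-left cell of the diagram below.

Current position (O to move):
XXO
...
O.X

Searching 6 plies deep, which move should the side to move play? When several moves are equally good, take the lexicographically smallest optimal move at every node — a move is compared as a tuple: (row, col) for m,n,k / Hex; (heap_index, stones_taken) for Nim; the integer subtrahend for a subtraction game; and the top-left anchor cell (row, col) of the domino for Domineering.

O's best at [XXO/.../O.X]: (1,1)

[XXO/.../O.X] O move#1: (1,0):-1/XXO/O../O.X, (1,1):+1/XXO/.O./O.X*, (1,2):+1/XXO/..O/O.X, (2,1):+1/XXO/.../OOX
[XXO/.O./O.X] end (terminal -1, X#2); searched XXO/.../O.X to 6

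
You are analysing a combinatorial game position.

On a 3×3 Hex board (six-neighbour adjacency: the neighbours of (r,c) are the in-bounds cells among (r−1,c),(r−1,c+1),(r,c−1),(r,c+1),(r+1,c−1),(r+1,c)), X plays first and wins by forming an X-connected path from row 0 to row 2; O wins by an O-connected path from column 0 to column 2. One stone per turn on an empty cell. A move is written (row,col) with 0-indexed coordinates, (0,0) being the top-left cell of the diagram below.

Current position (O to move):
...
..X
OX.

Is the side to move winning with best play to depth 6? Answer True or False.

O winning at [.../..X/OX.]: True

[.../..X/OX.] O move#1: (0,0):-1/O../..X/OX., (0,1):-1/.O./..X/OX., (0,2):+1/..O/..X/OX.*, (1,0):-1/.../O.X/OX., (1,1):-1/.../.OX/OX., (2,2):-1/.../..X/OXO
[..O/..X/OX.] X move#2: (0,0):-1/X.O/..X/OX.*, (0,1):-1/.XO/..X/OX., (1,0):-1/..O/X.X/OX., (1,1):-1/..O/.XX/OX., (2,2):-1/..O/..X/OXX
[X.O/..X/OX.] O move#3: (0,1):+1/XOO/..X/OX.*, (1,0):+1/X.O/O.X/OX., (1,1):+1/X.O/.OX/OX., (2,2):-1/X.O/..X/OXO
[XOO/..X/OX.] X move#4: (1,0):-1/XOO/X.X/OX.*, (1,1):-1/XOO/.XX/OX., (2,2):-1/XOO/..X/OXX
[XOO/X.X/OX.] O move#5: (1,1):+1/XOO/XOX/OX.*, (2,2):-1/XOO/X.X/OXO
[XOO/XOX/OX.] end (terminal -1, X#6); searched .../..X/OX. to 6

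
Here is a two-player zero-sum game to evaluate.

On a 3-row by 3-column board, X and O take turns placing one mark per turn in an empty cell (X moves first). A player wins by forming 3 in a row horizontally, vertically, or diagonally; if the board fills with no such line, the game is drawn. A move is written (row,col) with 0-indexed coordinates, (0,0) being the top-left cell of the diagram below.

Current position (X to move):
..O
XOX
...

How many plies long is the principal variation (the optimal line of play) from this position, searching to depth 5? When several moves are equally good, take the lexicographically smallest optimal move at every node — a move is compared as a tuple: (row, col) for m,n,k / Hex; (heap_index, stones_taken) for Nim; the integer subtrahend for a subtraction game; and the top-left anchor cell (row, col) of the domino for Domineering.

ply 1, X at ..O/XOX/... | (0,0)=-1→X.O/XOX/...*; (0,1)=-1→.XO/XOX/...; (2,0)=-1→..O/XOX/X..; (2,1)=-1→..O/XOX/.X.; (2,2)=-1→..O/XOX/..X
ply 2, O at X.O/XOX/... | (0,1)=-1→XOO/XOX/...; (2,0)=+1→X.O/XOX/O..*; (2,1)=-1→X.O/XOX/.O.; (2,2)=-1→X.O/XOX/..O
ply 3: X.O/XOX/O.. is terminal -1 (X); from ..O/XOX/... depth 5

PV length from [..O/XOX/...]: 2 plies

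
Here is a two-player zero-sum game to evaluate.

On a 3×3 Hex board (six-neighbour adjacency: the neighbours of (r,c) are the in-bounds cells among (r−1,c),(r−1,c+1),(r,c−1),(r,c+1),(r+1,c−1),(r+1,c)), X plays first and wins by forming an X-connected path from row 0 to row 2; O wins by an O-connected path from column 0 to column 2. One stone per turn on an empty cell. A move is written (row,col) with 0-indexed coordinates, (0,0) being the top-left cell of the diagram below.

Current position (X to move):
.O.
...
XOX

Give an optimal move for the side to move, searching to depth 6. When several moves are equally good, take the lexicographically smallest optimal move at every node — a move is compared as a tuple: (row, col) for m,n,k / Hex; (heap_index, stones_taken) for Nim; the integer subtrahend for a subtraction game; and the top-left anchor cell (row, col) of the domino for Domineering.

X's best at [.O./.../XOX]: (0,0)

[.O./.../XOX] X move#1: (0,0):+1/XO./.../XOX*, (0,2):+1/.OX/.../XOX, (1,0):+1/.O./X../XOX, (1,1):-1/.O./.X./XOX, (1,2):-1/.O./..X/XOX
[XO./.../XOX] O move#2: (0,2):-1/XOO/.../XOX*, (1,0):-1/XO./O../XOX, (1,1):-1/XO./.O./XOX, (1,2):-1/XO./..O/XOX
[XOO/.../XOX] X move#3: (1,0):+1/XOO/X../XOX*, (1,1):-1/XOO/.X./XOX, (1,2):-1/XOO/..X/XOX
[XOO/X../XOX] end (terminal -1, O#4); searched .O./.../XOX to 6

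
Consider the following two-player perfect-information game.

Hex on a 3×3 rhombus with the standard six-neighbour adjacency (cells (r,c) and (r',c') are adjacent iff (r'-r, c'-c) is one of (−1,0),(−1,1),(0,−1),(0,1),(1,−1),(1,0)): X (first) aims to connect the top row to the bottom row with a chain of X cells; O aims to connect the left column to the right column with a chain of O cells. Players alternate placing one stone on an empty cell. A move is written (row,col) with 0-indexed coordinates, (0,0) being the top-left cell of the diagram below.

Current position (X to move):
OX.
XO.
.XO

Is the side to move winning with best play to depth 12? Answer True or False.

p1 X@[OX./XO./.XO]: (0,2)[OXX/XO./.XO]+1* (1,2)[OX./XOX/.XO]+1 (2,0)[OX./XO./XXO]+1
p2 O@[OXX/XO./.XO]: (1,2)[OXX/XOO/.XO]-1* (2,0)[OXX/XO./OXO]-1
p3 X@[OXX/XOO/.XO]: (2,0)[OXX/XOO/XXO]+1*
p4 O@[OXX/XOO/XXO] terminal -1; root [OX./XO./.XO] d12

X winning at [OX./XO./.XO]: True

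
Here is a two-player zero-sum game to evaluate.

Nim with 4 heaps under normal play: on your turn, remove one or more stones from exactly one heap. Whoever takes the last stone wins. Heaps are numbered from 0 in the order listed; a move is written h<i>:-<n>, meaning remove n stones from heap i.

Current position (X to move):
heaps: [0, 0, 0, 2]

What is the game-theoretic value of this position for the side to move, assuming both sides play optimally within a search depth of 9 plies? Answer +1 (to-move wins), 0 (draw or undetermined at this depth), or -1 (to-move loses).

ply 1, X at (0,0,0,2) | h3:-1=-1→(0,0,0,1); h3:-2=+1→(0,0,0,0)*
ply 2: (0,0,0,0) is terminal -1 (O); from (0,0,0,2) depth 9

value((0,0,0,2), X) = +1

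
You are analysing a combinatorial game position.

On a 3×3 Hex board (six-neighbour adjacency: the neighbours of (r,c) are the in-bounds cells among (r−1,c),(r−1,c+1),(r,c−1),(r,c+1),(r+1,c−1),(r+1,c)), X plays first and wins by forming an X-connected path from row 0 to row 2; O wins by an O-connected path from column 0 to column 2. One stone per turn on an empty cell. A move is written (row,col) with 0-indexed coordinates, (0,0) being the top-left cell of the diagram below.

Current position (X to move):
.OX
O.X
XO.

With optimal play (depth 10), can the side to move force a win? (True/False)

X winning at [.OX/O.X/XO.]: True

[.OX/O.X/XO.] X move#1: (0,0):+1/XOX/O.X/XO.*, (1,1):+1/.OX/OXX/XO., (2,2):+1/.OX/O.X/XOX
[XOX/O.X/XO.] O move#2: (1,1):-1/XOX/OOX/XO.*, (2,2):-1/XOX/O.X/XOO
[XOX/OOX/XO.] X move#3: (2,2):+1/XOX/OOX/XOX*
[XOX/OOX/XOX] end (terminal -1, O#4); searched .OX/O.X/XO. to 10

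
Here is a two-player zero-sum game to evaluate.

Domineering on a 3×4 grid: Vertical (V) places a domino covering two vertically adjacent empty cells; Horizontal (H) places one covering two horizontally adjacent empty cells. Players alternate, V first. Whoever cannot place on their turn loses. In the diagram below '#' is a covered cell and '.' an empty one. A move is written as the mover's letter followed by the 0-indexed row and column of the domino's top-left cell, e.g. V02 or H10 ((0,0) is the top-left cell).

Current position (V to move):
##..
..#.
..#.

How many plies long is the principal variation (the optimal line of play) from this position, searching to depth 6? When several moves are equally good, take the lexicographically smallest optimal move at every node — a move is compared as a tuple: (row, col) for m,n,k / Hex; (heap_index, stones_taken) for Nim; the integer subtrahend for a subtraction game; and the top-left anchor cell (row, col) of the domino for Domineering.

ply 1, V at ##../..#./..#. | V03=-1→##.#/..##/..#.; V10=+1→##../#.#./#.#.*; V11=+1→##../.##./.##.; V13=-1→##../..##/..##
ply 2, H at ##../#.#./#.#. | H02=-1→####/#.#./#.#.*
ply 3, V at ####/#.#./#.#. | V11=+1→####/###./###.*; V13=+1→####/#.##/#.##
ply 4: ####/###./###. is terminal -1 (H); from ##../..#./..#. depth 6

PV length from [##../..#./..#.]: 3 plies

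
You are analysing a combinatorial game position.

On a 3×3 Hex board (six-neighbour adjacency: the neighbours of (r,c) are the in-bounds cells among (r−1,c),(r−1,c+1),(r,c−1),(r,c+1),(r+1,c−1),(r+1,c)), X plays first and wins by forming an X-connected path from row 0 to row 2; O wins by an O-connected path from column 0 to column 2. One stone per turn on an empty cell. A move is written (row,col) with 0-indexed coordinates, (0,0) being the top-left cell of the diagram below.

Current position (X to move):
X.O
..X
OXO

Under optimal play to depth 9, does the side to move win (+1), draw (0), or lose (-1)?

value(X.O/..X/OXO, X) = +1

ply 1, X at X.O/..X/OXO | (0,1)=-1→XXO/..X/OXO; (1,0)=-1→X.O/X.X/OXO; (1,1)=+1→X.O/.XX/OXO*
ply 2, O at X.O/.XX/OXO | (0,1)=-1→XOO/.XX/OXO*; (1,0)=-1→X.O/OXX/OXO
ply 3, X at XOO/.XX/OXO | (1,0)=+1→XOO/XXX/OXO*
ply 4: XOO/XXX/OXO is terminal -1 (O); from X.O/..X/OXO depth 9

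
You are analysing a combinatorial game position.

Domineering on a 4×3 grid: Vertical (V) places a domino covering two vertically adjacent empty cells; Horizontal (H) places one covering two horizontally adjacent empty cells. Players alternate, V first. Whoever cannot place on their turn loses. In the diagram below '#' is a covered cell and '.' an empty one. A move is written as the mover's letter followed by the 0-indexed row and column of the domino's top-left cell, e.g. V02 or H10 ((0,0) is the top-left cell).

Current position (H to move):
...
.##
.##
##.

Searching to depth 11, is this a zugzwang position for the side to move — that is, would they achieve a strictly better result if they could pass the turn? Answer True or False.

ply 1, H at .../.##/.##/##. | H00=-1→##./.##/.##/##.*; H01=-1→.##/.##/.##/##.
ply 2, V at ##./.##/.##/##. | V10=+1→##./###/###/##.*
ply 3: ##./###/###/##. is terminal -1 (H); from .../.##/.##/##. depth 11
pass branch (V moves first from the same position):
  | ply 1, V at .../.##/.##/##. | V00=-1→#../###/.##/##.*; V10=-1→.../###/###/##.
  | ply 2, H at #../###/.##/##. | H01=+1→###/###/.##/##.*
  | ply 3: ###/###/.##/##. is terminal -1 (V); from .../.##/.##/##. depth 11
H moving scores -1; H passing scores +1

zugzwang(.../.##/.##/##., H) = True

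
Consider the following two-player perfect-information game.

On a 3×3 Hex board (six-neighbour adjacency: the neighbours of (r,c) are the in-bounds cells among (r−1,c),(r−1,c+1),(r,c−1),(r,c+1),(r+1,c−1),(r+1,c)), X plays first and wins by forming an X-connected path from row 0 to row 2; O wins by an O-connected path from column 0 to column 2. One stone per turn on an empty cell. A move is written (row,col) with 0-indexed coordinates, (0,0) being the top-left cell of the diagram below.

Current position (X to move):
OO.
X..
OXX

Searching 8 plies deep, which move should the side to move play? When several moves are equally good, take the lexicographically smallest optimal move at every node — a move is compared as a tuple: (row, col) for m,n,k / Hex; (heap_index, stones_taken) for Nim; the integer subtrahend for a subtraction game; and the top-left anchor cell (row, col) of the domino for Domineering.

p1 X@[OO./X../OXX]: (0,2)[OOX/X../OXX]+1* (1,1)[OO./XX./OXX]-1 (1,2)[OO./X.X/OXX]-1
p2 O@[OOX/X../OXX]: (1,1)[OOX/XO./OXX]-1* (1,2)[OOX/X.O/OXX]-1
p3 X@[OOX/XO./OXX]: (1,2)[OOX/XOX/OXX]+1*
p4 O@[OOX/XOX/OXX] terminal -1; root [OO./X../OXX] d8

X's best at [OO./X../OXX]: (0,2)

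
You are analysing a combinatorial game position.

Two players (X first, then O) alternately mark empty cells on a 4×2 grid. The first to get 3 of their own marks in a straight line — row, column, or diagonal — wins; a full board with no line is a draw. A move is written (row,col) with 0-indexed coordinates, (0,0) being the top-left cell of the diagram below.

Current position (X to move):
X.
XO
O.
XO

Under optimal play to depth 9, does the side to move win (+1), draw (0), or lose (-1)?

[X./XO/O./XO] X move#1: (0,1):-1/XX/XO/O./XO, (2,1):+0/X./XO/OX/XO*
[X./XO/OX/XO] O move#2: (0,1):+0/XO/XO/OX/XO*
[XO/XO/OX/XO] end (terminal +0, X#3); searched X./XO/O./XO to 9

value(X./XO/O./XO, X) = 0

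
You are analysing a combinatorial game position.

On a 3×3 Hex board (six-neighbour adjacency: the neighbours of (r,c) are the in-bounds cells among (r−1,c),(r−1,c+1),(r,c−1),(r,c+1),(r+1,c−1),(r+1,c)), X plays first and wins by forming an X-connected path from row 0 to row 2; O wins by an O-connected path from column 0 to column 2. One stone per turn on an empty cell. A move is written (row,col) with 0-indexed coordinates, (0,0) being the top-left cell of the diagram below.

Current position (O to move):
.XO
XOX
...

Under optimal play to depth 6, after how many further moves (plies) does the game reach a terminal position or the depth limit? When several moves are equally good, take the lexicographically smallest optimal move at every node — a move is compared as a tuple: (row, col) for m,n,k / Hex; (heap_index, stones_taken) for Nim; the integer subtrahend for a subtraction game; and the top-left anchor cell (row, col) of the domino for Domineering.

p1 O@[.XO/XOX/...]: (0,0)[OXO/XOX/...]-1 (2,0)[.XO/XOX/O..]+1* (2,1)[.XO/XOX/.O.]-1 (2,2)[.XO/XOX/..O]-1
p2 X@[.XO/XOX/O..] terminal -1; root [.XO/XOX/...] d6

PV length from [.XO/XOX/...]: 1 ply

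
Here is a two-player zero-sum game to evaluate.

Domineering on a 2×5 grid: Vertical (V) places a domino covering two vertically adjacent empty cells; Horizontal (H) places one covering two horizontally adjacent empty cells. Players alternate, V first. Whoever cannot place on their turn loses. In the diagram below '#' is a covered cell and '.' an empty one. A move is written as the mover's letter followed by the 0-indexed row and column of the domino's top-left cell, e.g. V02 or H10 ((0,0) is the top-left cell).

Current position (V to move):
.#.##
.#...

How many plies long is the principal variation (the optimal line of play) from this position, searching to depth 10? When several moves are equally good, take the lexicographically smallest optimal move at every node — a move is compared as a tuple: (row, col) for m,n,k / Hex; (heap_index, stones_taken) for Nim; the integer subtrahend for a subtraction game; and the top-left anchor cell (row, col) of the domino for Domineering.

[.#.##/.#...] V move#1: V00:-1/##.##/##..., V02:+1/.####/.##..*
[.####/.##..] H move#2: H13:-1/.####/.####*
[.####/.####] V move#3: V00:+1/#####/#####*
[#####/#####] end (terminal -1, H#4); searched .#.##/.#... to 10

PV length from [.#.##/.#...]: 3 plies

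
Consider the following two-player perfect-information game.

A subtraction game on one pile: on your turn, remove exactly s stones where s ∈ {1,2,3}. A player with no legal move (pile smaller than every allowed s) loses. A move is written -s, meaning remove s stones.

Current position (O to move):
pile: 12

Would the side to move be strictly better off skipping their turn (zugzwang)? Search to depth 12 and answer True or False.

zugzwang(12, O) = True

ply 1, O at 12 | -1=-1→11*; -2=-1→10; -3=-1→9
ply 2, X at 11 | -1=-1→10; -2=-1→9; -3=+1→8*
ply 3, O at 8 | -1=-1→7*; -2=-1→6; -3=-1→5
ply 4, X at 7 | -1=-1→6; -2=-1→5; -3=+1→4*
ply 5, O at 4 | -1=-1→3*; -2=-1→2; -3=-1→1
ply 6, X at 3 | -1=-1→2; -2=-1→1; -3=+1→0*
ply 7: 0 is terminal -1 (O); from 12 depth 12
if O skipped the turn, X would face:
~ ply 1, X at 12 | -1=-1→11*; -2=-1→10; -3=-1→9
~ ply 2, O at 11 | -1=-1→10; -2=-1→9; -3=+1→8*
~ ply 3, X at 8 | -1=-1→7*; -2=-1→6; -3=-1→5
~ ply 4, O at 7 | -1=-1→6; -2=-1→5; -3=+1→4*
~ ply 5, X at 4 | -1=-1→3*; -2=-1→2; -3=-1→1
~ ply 6, O at 3 | -1=-1→2; -2=-1→1; -3=+1→0*
~ ply 7: 0 is terminal -1 (X); from 12 depth 12
compare (O): move=-1 vs pass=+1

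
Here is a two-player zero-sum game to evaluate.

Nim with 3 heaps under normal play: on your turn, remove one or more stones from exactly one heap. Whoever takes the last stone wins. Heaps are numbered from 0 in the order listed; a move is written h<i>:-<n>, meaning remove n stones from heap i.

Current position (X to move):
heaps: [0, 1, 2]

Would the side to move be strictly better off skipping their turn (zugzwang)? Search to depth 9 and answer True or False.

ply 1, X at (0,1,2) | h1:-1=-1→(0,0,2); h2:-1=+1→(0,1,1)*; h2:-2=-1→(0,1,0)
ply 2, O at (0,1,1) | h1:-1=-1→(0,0,1)*; h2:-1=-1→(0,1,0)
ply 3, X at (0,0,1) | h2:-1=+1→(0,0,0)*
ply 4: (0,0,0) is terminal -1 (O); from (0,1,2) depth 9
if X skipped the turn, O would face:
~ ply 1, O at (0,1,2) | h1:-1=-1→(0,0,2); h2:-1=+1→(0,1,1)*; h2:-2=-1→(0,1,0)
~ ply 2, X at (0,1,1) | h1:-1=-1→(0,0,1)*; h2:-1=-1→(0,1,0)
~ ply 3, O at (0,0,1) | h2:-1=+1→(0,0,0)*
~ ply 4: (0,0,0) is terminal -1 (X); from (0,1,2) depth 9
compare (X): move=+1 vs pass=-1

zugzwang((0,1,2), X) = False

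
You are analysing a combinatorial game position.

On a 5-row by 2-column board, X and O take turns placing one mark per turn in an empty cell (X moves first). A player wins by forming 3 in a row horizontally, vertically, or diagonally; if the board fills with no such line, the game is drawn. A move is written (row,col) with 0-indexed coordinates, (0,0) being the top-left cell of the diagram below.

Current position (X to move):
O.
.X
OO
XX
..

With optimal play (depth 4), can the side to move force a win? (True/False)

ply 1, X at O./.X/OO/XX/.. | (0,1)=-1→OX/.X/OO/XX/..; (1,0)=+0→O./XX/OO/XX/..*; (4,0)=-1→O./.X/OO/XX/X.; (4,1)=-1→O./.X/OO/XX/.X
ply 2, O at O./XX/OO/XX/.. | (0,1)=+0→OO/XX/OO/XX/..*; (4,0)=+0→O./XX/OO/XX/O.; (4,1)=+0→O./XX/OO/XX/.O
ply 3, X at OO/XX/OO/XX/.. | (4,0)=+0→OO/XX/OO/XX/X.*; (4,1)=+0→OO/XX/OO/XX/.X
ply 4, O at OO/XX/OO/XX/X. | (4,1)=+0→OO/XX/OO/XX/XO*
ply 5: OO/XX/OO/XX/XO is terminal +0 (X); from O./.X/OO/XX/.. depth 4

X winning at [O./.X/OO/XX/..]: False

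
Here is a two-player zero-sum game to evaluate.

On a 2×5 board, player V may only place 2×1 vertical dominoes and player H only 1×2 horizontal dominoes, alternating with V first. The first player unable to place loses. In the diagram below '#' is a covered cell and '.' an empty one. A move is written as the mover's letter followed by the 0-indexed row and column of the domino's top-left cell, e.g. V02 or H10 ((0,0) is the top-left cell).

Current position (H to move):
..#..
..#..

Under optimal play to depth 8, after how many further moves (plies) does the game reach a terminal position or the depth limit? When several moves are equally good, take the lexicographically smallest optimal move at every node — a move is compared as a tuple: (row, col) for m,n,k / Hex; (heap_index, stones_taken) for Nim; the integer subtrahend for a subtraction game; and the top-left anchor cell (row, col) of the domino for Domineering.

p1 H@[..#../..#..]: H00[###../..#..]-1* H03[..###/..#..]-1 H10[..#../###..]-1 H13[..#../..###]-1
p2 V@[###../..#..]: V03[####./..##.]+1* V04[###.#/..#.#]+1
p3 H@[####./..##.]: H10[####./####.]-1*
p4 V@[####./####.]: V04[#####/#####]+1*
p5 H@[#####/#####] terminal -1; root [..#../..#..] d8

PV length from [..#../..#..]: 4 plies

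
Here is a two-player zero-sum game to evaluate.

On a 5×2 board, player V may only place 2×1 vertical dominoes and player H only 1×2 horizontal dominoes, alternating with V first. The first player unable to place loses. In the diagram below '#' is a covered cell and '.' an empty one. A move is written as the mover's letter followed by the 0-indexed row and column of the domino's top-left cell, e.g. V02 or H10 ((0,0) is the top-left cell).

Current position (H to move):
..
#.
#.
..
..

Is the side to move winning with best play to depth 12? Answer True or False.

[../#./#./../..] H move#1: H00:-1/##/#./#./../.., H30:+1/../#./#./##/..*, H40:+1/../#./#./../##
[../#./#./##/..] V move#2: V01:-1/.#/##/#./##/..*, V11:-1/../##/##/##/..
[.#/##/#./##/..] H move#3: H40:+1/.#/##/#./##/##*
[.#/##/#./##/##] end (terminal -1, V#4); searched ../#./#./../.. to 12

H winning at [../#./#./../..]: True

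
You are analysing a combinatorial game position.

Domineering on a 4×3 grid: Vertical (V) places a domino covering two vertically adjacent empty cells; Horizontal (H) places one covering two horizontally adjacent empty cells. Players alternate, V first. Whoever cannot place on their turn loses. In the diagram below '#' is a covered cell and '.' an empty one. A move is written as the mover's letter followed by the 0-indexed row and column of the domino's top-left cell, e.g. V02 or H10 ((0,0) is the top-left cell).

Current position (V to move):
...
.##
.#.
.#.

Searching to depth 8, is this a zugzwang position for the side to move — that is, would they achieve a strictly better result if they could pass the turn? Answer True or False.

[.../.##/.#./.#.] V move#1: V00:+1/#../###/.#./.#.*, V10:+1/.../###/##./.#., V20:+1/.../.##/##./##., V22:+1/.../.##/.##/.##
[#../###/.#./.#.] H move#2: H01:-1/###/###/.#./.#.*
[###/###/.#./.#.] V move#3: V20:+1/###/###/##./##.*, V22:+1/###/###/.##/.##
[###/###/##./##.] end (terminal -1, H#4); searched .../.##/.#./.#. to 8
if V skipped the turn, H would face:
~ [.../.##/.#./.#.] H move#1: H00:-1/##./.##/.#./.#.*, H01:-1/.##/.##/.#./.#.
~ [##./.##/.#./.#.] V move#2: V10:+1/##./###/##./.#.*, V20:+1/##./.##/##./##., V22:+1/##./.##/.##/.##
~ [##./###/##./.#.] end (terminal -1, H#3); searched .../.##/.#./.#. to 8
compare (V): move=+1 vs pass=+1

zugzwang(.../.##/.#./.#., V) = False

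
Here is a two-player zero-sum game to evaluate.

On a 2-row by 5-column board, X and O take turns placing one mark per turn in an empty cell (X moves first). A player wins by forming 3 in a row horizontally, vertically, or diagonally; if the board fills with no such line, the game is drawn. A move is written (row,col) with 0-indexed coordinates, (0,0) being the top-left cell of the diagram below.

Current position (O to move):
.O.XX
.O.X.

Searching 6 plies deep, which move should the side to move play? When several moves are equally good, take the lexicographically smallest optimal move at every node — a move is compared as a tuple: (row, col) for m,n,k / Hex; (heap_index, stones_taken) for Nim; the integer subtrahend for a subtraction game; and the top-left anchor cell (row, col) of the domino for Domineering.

ply 1, O at .O.XX/.O.X. | (0,0)=-1→OO.XX/.O.X.; (0,2)=+0→.OOXX/.O.X.*; (1,0)=-1→.O.XX/OO.X.; (1,2)=-1→.O.XX/.OOX.; (1,4)=-1→.O.XX/.O.XO
ply 2, X at .OOXX/.O.X. | (0,0)=+0→XOOXX/.O.X.*; (1,0)=-1→.OOXX/XO.X.; (1,2)=-1→.OOXX/.OXX.; (1,4)=-1→.OOXX/.O.XX
ply 3, O at XOOXX/.O.X. | (1,0)=+0→XOOXX/OO.X.*; (1,2)=+0→XOOXX/.OOX.; (1,4)=+0→XOOXX/.O.XO
ply 4, X at XOOXX/OO.X. | (1,2)=+0→XOOXX/OOXX.*; (1,4)=-1→XOOXX/OO.XX
ply 5, O at XOOXX/OOXX. | (1,4)=+0→XOOXX/OOXXO*
ply 6: XOOXX/OOXXO is terminal +0 (X); from .O.XX/.O.X. depth 6

O's best at [.O.XX/.O.X.]: (0,2)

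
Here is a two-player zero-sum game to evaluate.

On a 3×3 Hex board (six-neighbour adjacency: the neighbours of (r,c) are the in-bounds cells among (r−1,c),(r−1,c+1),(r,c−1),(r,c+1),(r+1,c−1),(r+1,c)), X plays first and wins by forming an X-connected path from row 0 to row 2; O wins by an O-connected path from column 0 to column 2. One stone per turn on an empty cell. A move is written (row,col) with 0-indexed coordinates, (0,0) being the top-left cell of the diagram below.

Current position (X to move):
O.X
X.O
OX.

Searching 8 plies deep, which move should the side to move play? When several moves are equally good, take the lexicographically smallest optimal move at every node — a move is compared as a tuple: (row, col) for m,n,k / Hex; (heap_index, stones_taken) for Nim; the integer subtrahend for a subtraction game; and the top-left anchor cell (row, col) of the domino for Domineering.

p1 X@[O.X/X.O/OX.]: (0,1)[OXX/X.O/OX.]-1 (1,1)[O.X/XXO/OX.]+1* (2,2)[O.X/X.O/OXX]-1
p2 O@[O.X/XXO/OX.] terminal -1; root [O.X/X.O/OX.] d8

X's best at [O.X/X.O/OX.]: (1,1)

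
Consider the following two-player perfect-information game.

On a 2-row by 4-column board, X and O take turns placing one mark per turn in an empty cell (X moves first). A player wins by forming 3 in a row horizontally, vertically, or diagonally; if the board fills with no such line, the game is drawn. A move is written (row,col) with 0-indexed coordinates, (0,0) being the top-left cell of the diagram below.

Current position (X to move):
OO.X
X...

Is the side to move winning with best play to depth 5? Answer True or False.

X winning at [OO.X/X...]: False

p1 X@[OO.X/X...]: (0,2)[OOXX/X...]+0* (1,1)[OO.X/XX..]-1 (1,2)[OO.X/X.X.]-1 (1,3)[OO.X/X..X]-1
p2 O@[OOXX/X...]: (1,1)[OOXX/XO..]+0* (1,2)[OOXX/X.O.]+0 (1,3)[OOXX/X..O]+0
p3 X@[OOXX/XO..]: (1,2)[OOXX/XOX.]+0* (1,3)[OOXX/XO.X]+0
p4 O@[OOXX/XOX.]: (1,3)[OOXX/XOXO]+0*
p5 X@[OOXX/XOXO] terminal +0; root [OO.X/X...] d5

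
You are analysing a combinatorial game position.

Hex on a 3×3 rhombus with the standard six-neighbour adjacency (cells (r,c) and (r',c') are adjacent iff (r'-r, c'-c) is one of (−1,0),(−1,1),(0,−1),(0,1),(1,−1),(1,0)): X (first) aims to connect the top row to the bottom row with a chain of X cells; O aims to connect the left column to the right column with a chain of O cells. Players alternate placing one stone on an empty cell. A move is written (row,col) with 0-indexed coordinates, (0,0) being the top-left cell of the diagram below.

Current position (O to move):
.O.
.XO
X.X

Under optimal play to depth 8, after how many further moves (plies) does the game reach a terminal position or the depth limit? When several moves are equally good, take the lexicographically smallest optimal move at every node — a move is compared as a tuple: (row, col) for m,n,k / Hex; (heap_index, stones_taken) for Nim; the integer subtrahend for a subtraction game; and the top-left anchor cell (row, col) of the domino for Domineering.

p1 O@[.O./.XO/X.X]: (0,0)[OO./.XO/X.X]-1 (0,2)[.OO/.XO/X.X]+1* (1,0)[.O./OXO/X.X]-1 (2,1)[.O./.XO/XOX]-1
p2 X@[.OO/.XO/X.X]: (0,0)[XOO/.XO/X.X]-1* (1,0)[.OO/XXO/X.X]-1 (2,1)[.OO/.XO/XXX]-1
p3 O@[XOO/.XO/X.X]: (1,0)[XOO/OXO/X.X]+1* (2,1)[XOO/.XO/XOX]-1
p4 X@[XOO/OXO/X.X] terminal -1; root [.O./.XO/X.X] d8

PV length from [.O./.XO/X.X]: 3 plies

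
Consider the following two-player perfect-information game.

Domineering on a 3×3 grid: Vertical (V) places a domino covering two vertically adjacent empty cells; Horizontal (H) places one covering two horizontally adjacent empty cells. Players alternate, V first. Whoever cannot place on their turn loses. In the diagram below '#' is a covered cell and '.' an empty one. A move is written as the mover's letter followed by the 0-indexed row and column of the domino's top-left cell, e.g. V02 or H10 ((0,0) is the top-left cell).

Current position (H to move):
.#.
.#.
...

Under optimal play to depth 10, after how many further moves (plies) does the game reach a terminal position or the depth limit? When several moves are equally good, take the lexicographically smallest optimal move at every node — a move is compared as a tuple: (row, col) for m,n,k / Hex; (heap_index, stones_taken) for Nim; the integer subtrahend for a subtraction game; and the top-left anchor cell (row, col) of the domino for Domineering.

PV length from [.#./.#./...]: 2 plies

p1 H@[.#./.#./...]: H20[.#./.#./##.]-1* H21[.#./.#./.##]-1
p2 V@[.#./.#./##.]: V00[##./##./##.]+1* V02[.##/.##/##.]+1 V12[.#./.##/###]+1
p3 H@[##./##./##.] terminal -1; root [.#./.#./...] d10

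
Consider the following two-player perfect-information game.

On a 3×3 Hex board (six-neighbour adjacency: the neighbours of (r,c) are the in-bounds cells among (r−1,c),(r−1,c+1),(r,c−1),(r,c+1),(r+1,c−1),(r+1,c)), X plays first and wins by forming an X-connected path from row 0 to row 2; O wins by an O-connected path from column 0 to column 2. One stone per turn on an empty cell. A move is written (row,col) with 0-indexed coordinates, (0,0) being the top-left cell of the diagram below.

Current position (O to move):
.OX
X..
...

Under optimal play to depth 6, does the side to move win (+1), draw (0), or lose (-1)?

value(.OX/X../..., O) = -1

p1 O@[.OX/X../...]: (0,0)[OOX/X../...]-1* (1,1)[.OX/XO./...]-1 (1,2)[.OX/X.O/...]-1 (2,0)[.OX/X../O..]-1 (2,1)[.OX/X../.O.]-1 (2,2)[.OX/X../..O]-1
p2 X@[OOX/X../...]: (1,1)[OOX/XX./...]+1* (1,2)[OOX/X.X/...]+1 (2,0)[OOX/X../X..]+1 (2,1)[OOX/X../.X.]+1 (2,2)[OOX/X../..X]+1
p3 O@[OOX/XX./...]: (1,2)[OOX/XXO/...]-1* (2,0)[OOX/XX./O..]-1 (2,1)[OOX/XX./.O.]-1 (2,2)[OOX/XX./..O]-1
p4 X@[OOX/XXO/...]: (2,0)[OOX/XXO/X..]+1* (2,1)[OOX/XXO/.X.]+1 (2,2)[OOX/XXO/..X]+1
p5 O@[OOX/XXO/X..] terminal -1; root [.OX/X../...] d6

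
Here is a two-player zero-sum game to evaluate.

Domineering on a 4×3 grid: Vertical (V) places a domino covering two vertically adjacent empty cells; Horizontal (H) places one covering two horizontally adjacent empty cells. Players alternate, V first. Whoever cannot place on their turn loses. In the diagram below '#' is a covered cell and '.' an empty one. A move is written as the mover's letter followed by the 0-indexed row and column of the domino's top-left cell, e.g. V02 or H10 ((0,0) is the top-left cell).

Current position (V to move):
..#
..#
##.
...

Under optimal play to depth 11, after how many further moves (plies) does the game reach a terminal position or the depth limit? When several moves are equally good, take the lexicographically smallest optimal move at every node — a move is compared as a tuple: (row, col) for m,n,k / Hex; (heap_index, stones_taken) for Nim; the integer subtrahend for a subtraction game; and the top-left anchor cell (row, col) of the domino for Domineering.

PV length from [..#/..#/##./...]: 3 plies

p1 V@[..#/..#/##./...]: V00[#.#/#.#/##./...]+1* V01[.##/.##/##./...]+1 V22[..#/..#/###/..#]-1
p2 H@[#.#/#.#/##./...]: H30[#.#/#.#/##./##.]-1* H31[#.#/#.#/##./.##]-1
p3 V@[#.#/#.#/##./##.]: V01[###/###/##./##.]+1* V22[#.#/#.#/###/###]+1
p4 H@[###/###/##./##.] terminal -1; root [..#/..#/##./...] d11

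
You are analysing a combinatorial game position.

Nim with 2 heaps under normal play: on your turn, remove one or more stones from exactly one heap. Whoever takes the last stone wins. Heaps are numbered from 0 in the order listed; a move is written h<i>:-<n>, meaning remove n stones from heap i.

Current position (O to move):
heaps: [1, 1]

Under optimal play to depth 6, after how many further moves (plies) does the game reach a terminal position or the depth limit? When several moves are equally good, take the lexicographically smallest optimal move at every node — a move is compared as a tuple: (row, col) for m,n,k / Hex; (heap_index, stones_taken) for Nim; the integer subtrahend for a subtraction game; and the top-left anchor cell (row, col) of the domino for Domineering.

p1 O@[(1,1)]: h0:-1[(0,1)]-1* h1:-1[(1,0)]-1
p2 X@[(0,1)]: h1:-1[(0,0)]+1*
p3 O@[(0,0)] terminal -1; root [(1,1)] d6

PV length from [(1,1)]: 2 plies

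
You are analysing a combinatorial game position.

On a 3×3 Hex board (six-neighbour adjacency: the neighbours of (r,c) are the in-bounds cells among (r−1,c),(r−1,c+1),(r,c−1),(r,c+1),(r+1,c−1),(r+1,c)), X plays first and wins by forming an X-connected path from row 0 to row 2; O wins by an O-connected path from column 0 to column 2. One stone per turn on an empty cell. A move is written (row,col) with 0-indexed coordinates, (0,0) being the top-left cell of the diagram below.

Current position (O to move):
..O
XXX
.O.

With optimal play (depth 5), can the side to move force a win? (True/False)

O winning at [..O/XXX/.O.]: False

p1 O@[..O/XXX/.O.]: (0,0)[O.O/XXX/.O.]-1* (0,1)[.OO/XXX/.O.]-1 (2,0)[..O/XXX/OO.]-1 (2,2)[..O/XXX/.OO]-1
p2 X@[O.O/XXX/.O.]: (0,1)[OXO/XXX/.O.]+1* (2,0)[O.O/XXX/XO.]-1 (2,2)[O.O/XXX/.OX]-1
p3 O@[OXO/XXX/.O.]: (2,0)[OXO/XXX/OO.]-1* (2,2)[OXO/XXX/.OO]-1
p4 X@[OXO/XXX/OO.]: (2,2)[OXO/XXX/OOX]+1*
p5 O@[OXO/XXX/OOX] terminal -1; root [..O/XXX/.O.] d5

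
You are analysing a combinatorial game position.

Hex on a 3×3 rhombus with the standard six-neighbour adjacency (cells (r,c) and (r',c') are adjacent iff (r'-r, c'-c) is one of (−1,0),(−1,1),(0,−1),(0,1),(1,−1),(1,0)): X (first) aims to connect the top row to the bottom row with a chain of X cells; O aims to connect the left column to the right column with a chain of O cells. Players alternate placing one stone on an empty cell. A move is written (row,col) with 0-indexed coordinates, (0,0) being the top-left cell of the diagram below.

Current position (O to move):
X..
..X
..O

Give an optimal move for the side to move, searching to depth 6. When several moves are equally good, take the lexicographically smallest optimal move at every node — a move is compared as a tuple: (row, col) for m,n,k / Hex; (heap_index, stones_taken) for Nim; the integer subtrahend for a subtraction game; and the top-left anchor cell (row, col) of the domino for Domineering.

O's best at [X../..X/..O]: (1,1)

ply 1, O at X../..X/..O | (0,1)=-1→XO./..X/..O; (0,2)=-1→X.O/..X/..O; (1,0)=-1→X../O.X/..O; (1,1)=+1→X../.OX/..O*; (2,0)=-1→X../..X/O.O; (2,1)=-1→X../..X/.OO
ply 2, X at X../.OX/..O | (0,1)=-1→XX./.OX/..O*; (0,2)=-1→X.X/.OX/..O; (1,0)=-1→X../XOX/..O; (2,0)=-1→X../.OX/X.O; (2,1)=-1→X../.OX/.XO
ply 3, O at XX./.OX/..O | (0,2)=+1→XXO/.OX/..O*; (1,0)=+1→XX./OOX/..O; (2,0)=+1→XX./.OX/O.O; (2,1)=+1→XX./.OX/.OO
ply 4, X at XXO/.OX/..O | (1,0)=-1→XXO/XOX/..O*; (2,0)=-1→XXO/.OX/X.O; (2,1)=-1→XXO/.OX/.XO
ply 5, O at XXO/XOX/..O | (2,0)=+1→XXO/XOX/O.O*; (2,1)=-1→XXO/XOX/.OO
ply 6: XXO/XOX/O.O is terminal -1 (X); from X../..X/..O depth 6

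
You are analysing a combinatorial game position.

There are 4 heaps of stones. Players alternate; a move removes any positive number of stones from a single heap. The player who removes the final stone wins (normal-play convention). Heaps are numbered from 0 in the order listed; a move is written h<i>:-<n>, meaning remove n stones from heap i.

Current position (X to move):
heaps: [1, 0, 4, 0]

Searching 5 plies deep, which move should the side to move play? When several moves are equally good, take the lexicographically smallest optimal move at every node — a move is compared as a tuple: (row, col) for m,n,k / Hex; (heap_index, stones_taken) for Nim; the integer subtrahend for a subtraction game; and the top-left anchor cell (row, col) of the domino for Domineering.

X's best at [(1,0,4,0)]: h2:-3

ply 1, X at (1,0,4,0) | h0:-1=-1→(0,0,4,0); h2:-1=-1→(1,0,3,0); h2:-2=-1→(1,0,2,0); h2:-3=+1→(1,0,1,0)*; h2:-4=-1→(1,0,0,0)
ply 2, O at (1,0,1,0) | h0:-1=-1→(0,0,1,0)*; h2:-1=-1→(1,0,0,0)
ply 3, X at (0,0,1,0) | h2:-1=+1→(0,0,0,0)*
ply 4: (0,0,0,0) is terminal -1 (O); from (1,0,4,0) depth 5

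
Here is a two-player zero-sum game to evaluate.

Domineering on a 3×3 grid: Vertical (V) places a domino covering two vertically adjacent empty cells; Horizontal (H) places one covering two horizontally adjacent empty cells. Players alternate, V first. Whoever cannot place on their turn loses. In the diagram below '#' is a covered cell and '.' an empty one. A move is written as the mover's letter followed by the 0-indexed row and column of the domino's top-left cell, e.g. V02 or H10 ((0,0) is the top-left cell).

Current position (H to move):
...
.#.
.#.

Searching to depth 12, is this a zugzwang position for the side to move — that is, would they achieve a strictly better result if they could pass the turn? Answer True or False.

zugzwang(.../.#./.#., H) = False

[.../.#./.#.] H move#1: H00:-1/##./.#./.#.*, H01:-1/.##/.#./.#.
[##./.#./.#.] V move#2: V02:+1/###/.##/.#.*, V10:+1/##./##./##., V12:+1/##./.##/.##
[###/.##/.#.] end (terminal -1, H#3); searched .../.#./.#. to 12
suppose H passes — search the same position with V to move:
pass> [.../.#./.#.] V move#1: V00:+1/#../##./.#.*, V02:+1/..#/.##/.#., V10:+1/.../##./##., V12:+1/.../.##/.##
pass> [#../##./.#.] H move#2: H01:-1/###/##./.#.*
pass> [###/##./.#.] V move#3: V12:+1/###/###/.##*
pass> [###/###/.##] end (terminal -1, H#4); searched .../.#./.#. to 12
for H: play -1, pass -1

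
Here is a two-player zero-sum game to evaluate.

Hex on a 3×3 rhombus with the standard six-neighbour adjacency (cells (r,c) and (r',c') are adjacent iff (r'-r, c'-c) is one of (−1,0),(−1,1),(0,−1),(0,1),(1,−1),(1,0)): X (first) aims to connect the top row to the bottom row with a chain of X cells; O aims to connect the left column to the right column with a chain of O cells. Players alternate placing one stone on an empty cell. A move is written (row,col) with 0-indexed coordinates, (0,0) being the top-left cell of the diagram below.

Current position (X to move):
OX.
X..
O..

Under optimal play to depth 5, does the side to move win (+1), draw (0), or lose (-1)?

[OX./X../O..] X move#1: (0,2):-1/OXX/X../O.., (1,1):-1/OX./XX./O.., (1,2):+1/OX./X.X/O..*, (2,1):-1/OX./X../OX., (2,2):-1/OX./X../O.X
[OX./X.X/O..] O move#2: (0,2):-1/OXO/X.X/O..*, (1,1):-1/OX./XOX/O.., (2,1):-1/OX./X.X/OO., (2,2):-1/OX./X.X/O.O
[OXO/X.X/O..] X move#3: (1,1):+1/OXO/XXX/O..*, (2,1):-1/OXO/X.X/OX., (2,2):-1/OXO/X.X/O.X
[OXO/XXX/O..] O move#4: (2,1):-1/OXO/XXX/OO.*, (2,2):-1/OXO/XXX/O.O
[OXO/XXX/OO.] X move#5: (2,2):+1/OXO/XXX/OOX*
[OXO/XXX/OOX] end (terminal -1, O#6); searched OX./X../O.. to 5

value(OX./X../O.., X) = +1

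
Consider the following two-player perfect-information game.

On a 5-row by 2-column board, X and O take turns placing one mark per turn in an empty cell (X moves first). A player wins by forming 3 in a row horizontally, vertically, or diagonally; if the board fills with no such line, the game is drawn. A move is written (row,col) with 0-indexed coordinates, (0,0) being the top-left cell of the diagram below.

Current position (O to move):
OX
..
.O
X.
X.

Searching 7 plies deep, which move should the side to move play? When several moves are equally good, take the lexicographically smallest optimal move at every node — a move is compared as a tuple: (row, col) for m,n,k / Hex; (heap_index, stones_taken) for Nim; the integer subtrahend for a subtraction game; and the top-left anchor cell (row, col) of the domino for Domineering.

[OX/../.O/X./X.] O move#1: (1,0):-1/OX/O./.O/X./X., (1,1):-1/OX/.O/.O/X./X., (2,0):+1/OX/../OO/X./X.*, (3,1):-1/OX/../.O/XO/X., (4,1):-1/OX/../.O/X./XO
[OX/../OO/X./X.] X move#2: (1,0):-1/OX/X./OO/X./X.*, (1,1):-1/OX/.X/OO/X./X., (3,1):-1/OX/../OO/XX/X., (4,1):-1/OX/../OO/X./XX
[OX/X./OO/X./X.] O move#3: (1,1):+0/OX/XO/OO/X./X., (3,1):+1/OX/X./OO/XO/X.*, (4,1):+0/OX/X./OO/X./XO
[OX/X./OO/XO/X.] X move#4: (1,1):-1/OX/XX/OO/XO/X.*, (4,1):-1/OX/X./OO/XO/XX
[OX/XX/OO/XO/X.] O move#5: (4,1):+1/OX/XX/OO/XO/XO*
[OX/XX/OO/XO/XO] end (terminal -1, X#6); searched OX/../.O/X./X. to 7

O's best at [OX/../.O/X./X.]: (2,0)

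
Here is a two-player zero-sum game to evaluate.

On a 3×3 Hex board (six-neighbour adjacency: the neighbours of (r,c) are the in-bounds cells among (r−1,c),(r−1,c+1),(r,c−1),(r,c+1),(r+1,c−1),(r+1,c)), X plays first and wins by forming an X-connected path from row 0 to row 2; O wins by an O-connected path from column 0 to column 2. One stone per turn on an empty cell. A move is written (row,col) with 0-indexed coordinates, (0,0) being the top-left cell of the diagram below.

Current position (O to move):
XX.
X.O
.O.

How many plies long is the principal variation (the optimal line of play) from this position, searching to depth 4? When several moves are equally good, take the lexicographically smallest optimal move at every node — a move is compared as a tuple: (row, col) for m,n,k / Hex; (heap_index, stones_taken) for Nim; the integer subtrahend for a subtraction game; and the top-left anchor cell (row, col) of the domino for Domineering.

[XX./X.O/.O.] O move#1: (0,2):-1/XXO/X.O/.O., (1,1):-1/XX./XOO/.O., (2,0):+1/XX./X.O/OO.*, (2,2):-1/XX./X.O/.OO
[XX./X.O/OO.] end (terminal -1, X#2); searched XX./X.O/.O. to 4

PV length from [XX./X.O/.O.]: 1 ply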